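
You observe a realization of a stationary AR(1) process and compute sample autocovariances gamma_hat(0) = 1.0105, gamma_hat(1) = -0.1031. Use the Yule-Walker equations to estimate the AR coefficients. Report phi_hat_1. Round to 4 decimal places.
\hat\phi_{1} = -0.1020

The Yule-Walker equations for an AR(p) process read, in matrix form,
  Gamma_p phi = r_p,   with   (Gamma_p)_{ij} = gamma(|i - j|),
                       (r_p)_i = gamma(i),   i,j = 1..p.
Substitute the sample gammas (Toeplitz matrix and right-hand side of size 1):
  Gamma_p = [[1.0105]]
  r_p     = [-0.1031]
With p = 1 this is the single equation gamma(0) phi_1 = gamma(1):
  phi_hat_1 = gamma(1) / gamma(0) = -0.1031 / 1.0105 = -0.1020.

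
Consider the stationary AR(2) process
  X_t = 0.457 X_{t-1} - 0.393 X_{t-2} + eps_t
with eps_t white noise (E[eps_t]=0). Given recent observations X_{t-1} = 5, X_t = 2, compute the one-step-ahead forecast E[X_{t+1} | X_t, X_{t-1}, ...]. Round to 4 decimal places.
E[X_{t+1} \mid \mathcal F_t] = -1.0510

For an AR(p) model X_t = c + sum_i phi_i X_{t-i} + eps_t, the
one-step-ahead conditional mean is
  E[X_{t+1} | X_t, ...] = c + sum_i phi_i X_{t+1-i}.
Substitute known values:
  E[X_{t+1} | ...] = (0.457) * (2) + (-0.393) * (5)
                   = -1.0510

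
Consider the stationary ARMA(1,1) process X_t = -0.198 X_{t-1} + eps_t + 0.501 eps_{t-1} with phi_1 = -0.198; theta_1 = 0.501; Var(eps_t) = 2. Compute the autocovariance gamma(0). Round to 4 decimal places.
\gamma(0) = 2.1911

Multiply the model equation by X_{t-k} and take expectations. With theta_0 = psi_0 = 1 and psi_j the MA(infinity) weights, this gives
  gamma(k) - sum_i phi_i gamma(k-i) = c_k,
  c_k = sigma^2 * sum_{j=k..q} theta_j psi_{j-k}   (c_k = 0 for k > q),
using gamma(-m) = gamma(m).
psi-weights needed (psi_j = theta_j + sum_i phi_i psi_{j-i}):
  psi_1 = theta_1 + phi_1 = 0.501 + (-0.198) = 0.303
Right-hand sides:
  c_0 = sigma^2 (1 + theta_1 psi_1) = 2 * (1 + (0.501)(0.303)) = 2 * 1.151803 = 2.303606
  c_1 = sigma^2 theta_1 = 2 * (0.501) = 1.002
  c_2 = 0
Equations for k = 0 and k = 1 (AR order 1):
  gamma(0) = phi_1 gamma(1) + c_0
  gamma(1) = phi_1 gamma(0) + c_1
Substituting the second into the first: gamma(0) (1 - phi_1^2) = c_0 + phi_1 c_1, so
  gamma(0) = (c_0 + phi_1 c_1) / (1 - phi_1^2) = (2.303606 + (-0.198)(1.002)) / (1 - (-0.198)^2) = 2.10521 / 0.960796 = 2.19111.
Therefore gamma(0) = 2.1911 (to 4 decimal places).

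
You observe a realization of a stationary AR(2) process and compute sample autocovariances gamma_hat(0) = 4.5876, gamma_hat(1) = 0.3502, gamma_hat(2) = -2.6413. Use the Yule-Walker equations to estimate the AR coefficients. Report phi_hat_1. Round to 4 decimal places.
\hat\phi_{1} = 0.1210

The Yule-Walker equations for an AR(p) process read, in matrix form,
  Gamma_p phi = r_p,   with   (Gamma_p)_{ij} = gamma(|i - j|),
                       (r_p)_i = gamma(i),   i,j = 1..p.
Substitute the sample gammas (Toeplitz matrix and right-hand side of size 2):
  Gamma_p = [[4.5876, 0.3502], [0.3502, 4.5876]]
  r_p     = [0.3502, -2.6413]
Written out:
  4.5876 phi_1 + 0.3502 phi_2 = 0.3502
  0.3502 phi_1 + 4.5876 phi_2 = -2.6413
Solve by Cramer's rule:
  det = gamma(0)^2 - gamma(1)^2 = (4.5876)^2 - (0.3502)^2 = 21.04607376 - 0.12264004 = 20.92343372
  phi_hat_1 = [gamma(1) gamma(0) - gamma(1) gamma(2)] / det = [(0.3502)(4.5876) - (0.3502)(-2.6413)] / 20.92343372 = 2.53156078 / 20.92343372 = 0.121
  phi_hat_2 = [gamma(0) gamma(2) - gamma(1)^2] / det = [(4.5876)(-2.6413) - (0.3502)^2] / 20.92343372 = -12.23986792 / 20.92343372 = -0.585
So phi_hat = [0.1210, -0.5850].
Therefore phi_hat_1 = 0.1210.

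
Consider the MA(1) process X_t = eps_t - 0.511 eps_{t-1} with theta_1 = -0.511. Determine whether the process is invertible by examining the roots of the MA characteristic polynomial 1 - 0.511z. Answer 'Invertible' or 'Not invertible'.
\text{Invertible}

The MA(q) characteristic polynomial is P(z) = 1 - 0.511z.
Invertibility requires all roots to lie outside the unit circle, i.e. |z| > 1 for every root.
This is linear in z: 1 + (-0.511) z = 0  =>  z = -1/(-0.511) = 1.956947,  |z| = 1.956947.
Moduli of all roots: 1.9569.
All moduli strictly greater than 1? Yes.
Verdict: Invertible.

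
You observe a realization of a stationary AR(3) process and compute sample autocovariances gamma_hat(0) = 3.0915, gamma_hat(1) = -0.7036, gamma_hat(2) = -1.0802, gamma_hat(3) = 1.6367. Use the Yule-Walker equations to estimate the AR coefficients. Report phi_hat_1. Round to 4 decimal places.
\hat\phi_{1} = -0.1500

The Yule-Walker equations for an AR(p) process read, in matrix form,
  Gamma_p phi = r_p,   with   (Gamma_p)_{ij} = gamma(|i - j|),
                       (r_p)_i = gamma(i),   i,j = 1..p.
Substitute the sample gammas (Toeplitz matrix and right-hand side of size 3):
  Gamma_p = [[3.0915, -0.7036, -1.0802], [-0.7036, 3.0915, -0.7036], [-1.0802, -0.7036, 3.0915]]
  r_p     = [-0.7036, -1.0802, 1.6367]
Written out (R1..R3):
  (R1) 3.0915 phi_1 - 0.7036 phi_2 - 1.0802 phi_3 = -0.7036
  (R2) -0.7036 phi_1 + 3.0915 phi_2 - 0.7036 phi_3 = -1.0802
  (R3) -1.0802 phi_1 - 0.7036 phi_2 + 3.0915 phi_3 = 1.6367
Gaussian elimination:
  R2 <- R2 - (-0.7036/3.0915) R1 = R2 - (-0.227592) R1:  2.931366 phi_2 - 0.949445 phi_3 = -1.240334
  R3 <- R3 - (-1.0802/3.0915) R1 = R3 - (-0.34941) R1:  -0.949445 phi_2 + 2.714068 phi_3 = 1.390855
  R3 <- R3 - (-0.949445/2.931366) R2 = R3 - (-0.323891) R2:  2.406551 phi_3 = 0.989122
Back-substitution:
  phi_hat_3 = 0.989122 / 2.406551 = 0.411012
  phi_hat_2 = (-1.240334 - (-0.949445)(0.411012)) / 2.931366 = -0.290001
  phi_hat_1 = (-0.7036 - (-0.7036)(-0.290001) - (-1.0802)(0.411012)) / 3.0915 = -0.149982
So phi_hat = [-0.1500, -0.2900, 0.4110].
Therefore phi_hat_1 = -0.1500.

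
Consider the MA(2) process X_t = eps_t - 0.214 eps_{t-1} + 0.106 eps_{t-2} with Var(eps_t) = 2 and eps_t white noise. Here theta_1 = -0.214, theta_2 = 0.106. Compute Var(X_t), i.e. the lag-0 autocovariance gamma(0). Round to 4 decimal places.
\gamma(0) = 2.1141

For an MA(q) process X_t = eps_t + sum_i theta_i eps_{t-i} with
Var(eps_t) = sigma^2, the variance is
  gamma(0) = sigma^2 * (1 + sum_i theta_i^2).
  sum_i theta_i^2 = (-0.214)^2 + (0.106)^2 = 0.045796 + 0.011236 = 0.057032.
  gamma(0) = 2 * (1 + 0.057032) = 2 * 1.057032 = 2.114064, which rounds to 2.1141.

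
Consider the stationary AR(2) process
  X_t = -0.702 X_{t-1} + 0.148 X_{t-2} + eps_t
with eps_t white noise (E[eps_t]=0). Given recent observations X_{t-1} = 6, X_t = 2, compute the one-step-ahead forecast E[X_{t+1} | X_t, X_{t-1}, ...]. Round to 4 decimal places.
E[X_{t+1} \mid \mathcal F_t] = -0.5160

For an AR(p) model X_t = c + sum_i phi_i X_{t-i} + eps_t, the
one-step-ahead conditional mean is
  E[X_{t+1} | X_t, ...] = c + sum_i phi_i X_{t+1-i}.
Substitute known values:
  E[X_{t+1} | ...] = (-0.702) * (2) + (0.148) * (6)
                   = -0.5160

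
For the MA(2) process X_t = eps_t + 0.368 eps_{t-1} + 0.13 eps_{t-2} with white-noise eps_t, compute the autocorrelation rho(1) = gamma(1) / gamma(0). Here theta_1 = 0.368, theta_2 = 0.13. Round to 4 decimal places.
\rho(1) = 0.3609

For an MA(q) process with theta_0 = 1, the autocovariance is
  gamma(k) = sigma^2 * sum_{i=0..q-k} theta_i * theta_{i+k},
and rho(k) = gamma(k) / gamma(0). Sigma^2 cancels.
  numerator   = (1)*(0.368) + (0.368)*(0.13) = 0.41584.
  denominator = (1)^2 + (0.368)^2 + (0.13)^2 = 1.152324.
  rho(1) = 0.41584 / 1.152324 = 0.3609.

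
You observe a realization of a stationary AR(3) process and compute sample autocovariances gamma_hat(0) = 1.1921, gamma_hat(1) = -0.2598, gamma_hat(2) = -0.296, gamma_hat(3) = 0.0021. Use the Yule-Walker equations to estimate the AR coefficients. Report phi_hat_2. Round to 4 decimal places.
\hat\phi_{2} = -0.3560

The Yule-Walker equations for an AR(p) process read, in matrix form,
  Gamma_p phi = r_p,   with   (Gamma_p)_{ij} = gamma(|i - j|),
                       (r_p)_i = gamma(i),   i,j = 1..p.
Substitute the sample gammas (Toeplitz matrix and right-hand side of size 3):
  Gamma_p = [[1.1921, -0.2598, -0.296], [-0.2598, 1.1921, -0.2598], [-0.296, -0.2598, 1.1921]]
  r_p     = [-0.2598, -0.296, 0.0021]
Written out (R1..R3):
  (R1) 1.1921 phi_1 - 0.2598 phi_2 - 0.296 phi_3 = -0.2598
  (R2) -0.2598 phi_1 + 1.1921 phi_2 - 0.2598 phi_3 = -0.296
  (R3) -0.296 phi_1 - 0.2598 phi_2 + 1.1921 phi_3 = 0.0021
Gaussian elimination:
  R2 <- R2 - (-0.2598/1.1921) R1 = R2 - (-0.217935) R1:  1.135481 phi_2 - 0.324309 phi_3 = -0.352619
  R3 <- R3 - (-0.296/1.1921) R1 = R3 - (-0.248301) R1:  -0.324309 phi_2 + 1.118603 phi_3 = -0.062409
  R3 <- R3 - (-0.324309/1.135481) R2 = R3 - (-0.285614) R2:  1.025976 phi_3 = -0.163122
Back-substitution:
  phi_hat_3 = -0.163122 / 1.025976 = -0.158992
  phi_hat_2 = (-0.352619 - (-0.324309)(-0.158992)) / 1.135481 = -0.355957
  phi_hat_1 = (-0.2598 - (-0.2598)(-0.355957) - (-0.296)(-0.158992)) / 1.1921 = -0.334988
So phi_hat = [-0.3350, -0.3560, -0.1590].
Therefore phi_hat_2 = -0.3560.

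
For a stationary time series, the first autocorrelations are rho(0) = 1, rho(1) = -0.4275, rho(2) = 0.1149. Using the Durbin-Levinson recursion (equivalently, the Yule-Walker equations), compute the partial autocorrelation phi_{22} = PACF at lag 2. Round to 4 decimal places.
\phi_{22} = -0.0830

The PACF at lag k is phi_{kk}, the last component of the solution
to the Yule-Walker system G_k phi = r_k where
  (G_k)_{ij} = rho(|i - j|), (r_k)_i = rho(i), i,j = 1..k.
Equivalently, Durbin-Levinson gives phi_{kk} iteratively:
  phi_{11} = rho(1)
  phi_{kk} = [rho(k) - sum_{j=1..k-1} phi_{k-1,j} rho(k-j)]
            / [1 - sum_{j=1..k-1} phi_{k-1,j} rho(j)],
  phi_{k,j} = phi_{k-1,j} - phi_{kk} phi_{k-1,k-j},  j = 1..k-1.
Step k = 1:
  phi_11 = rho(1) = -0.4275.
Step k = 2:
  phi_22 = [rho(2) - phi_11 rho(1)] / [1 - phi_11 rho(1)] = [0.1149 - (-0.4275)(-0.4275)] / [1 - (-0.4275)(-0.4275)]
         = -0.06785625 / 0.81724375 = -0.083.
Therefore phi_{22} = -0.0830.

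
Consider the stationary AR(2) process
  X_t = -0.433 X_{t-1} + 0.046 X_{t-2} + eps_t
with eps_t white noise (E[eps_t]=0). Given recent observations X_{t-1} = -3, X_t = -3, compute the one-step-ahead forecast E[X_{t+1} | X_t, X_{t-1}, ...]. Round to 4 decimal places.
E[X_{t+1} \mid \mathcal F_t] = 1.1610

For an AR(p) model X_t = c + sum_i phi_i X_{t-i} + eps_t, the
one-step-ahead conditional mean is
  E[X_{t+1} | X_t, ...] = c + sum_i phi_i X_{t+1-i}.
Substitute known values:
  E[X_{t+1} | ...] = (-0.433) * (-3) + (0.046) * (-3)
                   = 1.1610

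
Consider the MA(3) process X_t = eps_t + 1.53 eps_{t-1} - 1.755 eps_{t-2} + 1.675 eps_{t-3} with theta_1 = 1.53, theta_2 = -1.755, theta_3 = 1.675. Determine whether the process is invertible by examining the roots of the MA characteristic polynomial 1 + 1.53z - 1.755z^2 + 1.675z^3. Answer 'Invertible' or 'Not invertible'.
\text{Not invertible}

The MA(q) characteristic polynomial is P(z) = 1 + 1.53z - 1.755z^2 + 1.675z^3.
Invertibility requires all roots to lie outside the unit circle, i.e. |z| > 1 for every root.
Degree 3: look for a simple real root z0 first, then factor out (1 - z/z0) and solve the remaining quadratic.
Testing z0 = -0.4: P(-0.4) = 1 + (1.53)(-0.4) + (-1.755)(-0.4)^2 + (1.675)(-0.4)^3
  = 1 + (-0.612) + (-0.2808) + (-0.1072) = 0.  So z_0 = -0.4 is a root, |z_0| = 0.4.
Divide out the factor (1 + 2.5 z) = (1 - z/z0) (since 1/z0 = -2.5):
  P(z) = (1 + 2.5 z)(1 + (-0.97) z + (0.67) z^2)
  [check: z-coef -0.97 - (-2.5) = 1.53; z^2-coef 0.67 - (-2.5)(-0.97) = -1.755; z^3-coef -(-2.5)(0.67) = 1.675.]
Remaining roots from the quadratic factor 1 + (-0.97) z + (0.67) z^2:
  Set 1 + (-0.97) z + (0.67) z^2 = 0, i.e. a z^2 + b z + c = 0 with a = 0.67, b = -0.97, c = 1.
  Discriminant D = b^2 - 4ac = (-0.97)^2 - 4*(0.67)*1 = 0.9409 - (2.68) = -1.7391.
  D < 0, so the roots are the complex-conjugate pair z = (-b +/- i sqrt(-D)) / (2a) = 0.7239 +/- 0.9841i.
  For a conjugate pair |z|^2 = z * conj(z) = (product of roots) = c/a = 1/(0.67) = 1.492537, so |z| = sqrt(1.492537) = 1.2217 for both roots.
Moduli of all roots: 0.4000, 1.2217, 1.2217.
All moduli strictly greater than 1? No.
Verdict: Not invertible.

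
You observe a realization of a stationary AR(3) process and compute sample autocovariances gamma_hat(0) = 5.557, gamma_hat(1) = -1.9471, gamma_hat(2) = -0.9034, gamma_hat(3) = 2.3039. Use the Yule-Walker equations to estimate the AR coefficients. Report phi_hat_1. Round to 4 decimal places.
\hat\phi_{1} = -0.3710

The Yule-Walker equations for an AR(p) process read, in matrix form,
  Gamma_p phi = r_p,   with   (Gamma_p)_{ij} = gamma(|i - j|),
                       (r_p)_i = gamma(i),   i,j = 1..p.
Substitute the sample gammas (Toeplitz matrix and right-hand side of size 3):
  Gamma_p = [[5.557, -1.9471, -0.9034], [-1.9471, 5.557, -1.9471], [-0.9034, -1.9471, 5.557]]
  r_p     = [-1.9471, -0.9034, 2.3039]
Written out (R1..R3):
  (R1) 5.557 phi_1 - 1.9471 phi_2 - 0.9034 phi_3 = -1.9471
  (R2) -1.9471 phi_1 + 5.557 phi_2 - 1.9471 phi_3 = -0.9034
  (R3) -0.9034 phi_1 - 1.9471 phi_2 + 5.557 phi_3 = 2.3039
Gaussian elimination:
  R2 <- R2 - (-1.9471/5.557) R1 = R2 - (-0.350387) R1:  4.874762 phi_2 - 2.26364 phi_3 = -1.585638
  R3 <- R3 - (-0.9034/5.557) R1 = R3 - (-0.16257) R1:  -2.26364 phi_2 + 5.410135 phi_3 = 1.98736
  R3 <- R3 - (-2.26364/4.874762) R2 = R3 - (-0.464359) R2:  4.358993 phi_3 = 1.251055
Back-substitution:
  phi_hat_3 = 1.251055 / 4.358993 = 0.287006
  phi_hat_2 = (-1.585638 - (-2.26364)(0.287006)) / 4.874762 = -0.192001
  phi_hat_1 = (-1.9471 - (-1.9471)(-0.192001) - (-0.9034)(0.287006)) / 5.557 = -0.371003
So phi_hat = [-0.3710, -0.1920, 0.2870].
Therefore phi_hat_1 = -0.3710.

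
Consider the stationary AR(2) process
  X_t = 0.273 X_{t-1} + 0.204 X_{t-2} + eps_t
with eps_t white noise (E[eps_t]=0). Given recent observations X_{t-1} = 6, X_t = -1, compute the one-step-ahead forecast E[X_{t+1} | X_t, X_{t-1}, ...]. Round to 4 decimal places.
E[X_{t+1} \mid \mathcal F_t] = 0.9510

For an AR(p) model X_t = c + sum_i phi_i X_{t-i} + eps_t, the
one-step-ahead conditional mean is
  E[X_{t+1} | X_t, ...] = c + sum_i phi_i X_{t+1-i}.
Substitute known values:
  E[X_{t+1} | ...] = (0.273) * (-1) + (0.204) * (6)
                   = 0.9510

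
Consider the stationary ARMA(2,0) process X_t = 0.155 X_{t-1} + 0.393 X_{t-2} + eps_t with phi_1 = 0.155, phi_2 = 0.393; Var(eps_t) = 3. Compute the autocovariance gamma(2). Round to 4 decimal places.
\gamma(2) = 1.6418

Multiply the model equation by X_{t-k} and take expectations. With theta_0 = psi_0 = 1 and psi_j the MA(infinity) weights, this gives
  gamma(k) - sum_i phi_i gamma(k-i) = c_k,
  c_k = sigma^2 * sum_{j=k..q} theta_j psi_{j-k}   (c_k = 0 for k > q),
using gamma(-m) = gamma(m).
Pure AR (q = 0): c_0 = sigma^2 = 3, c_k = 0 for k >= 1.
Equations for k = 0, 1, 2 (AR order 2, c_2 = 0):
  (E0) gamma(0) = phi_1 gamma(1) + phi_2 gamma(2) + c_0
  (E1) gamma(1) = phi_1 gamma(0) + phi_2 gamma(1) + c_1
  (E2) gamma(2) = phi_1 gamma(1) + phi_2 gamma(0)
From (E1): gamma(1) = A gamma(0) + B with
  A = phi_1 / (1 - phi_2) = 0.155 / 0.607 = 0.255354,   B = c_1 / (1 - phi_2) = 0 / 0.607 = 0.
Insert (E2) into (E0): gamma(0) (1 - phi_2^2) = phi_1 (1 + phi_2) gamma(1) + c_0.
  phi_1 (1 + phi_2) = (0.155)(1.393) = 0.215915,   1 - phi_2^2 = 0.845551.
Replace gamma(1) by A gamma(0) + B and collect gamma(0):
  gamma(0) [0.845551 - (0.215915)(0.255354)] = c_0 = 3
  gamma(0) * 0.790416 = 3
  gamma(0) = 3 / 0.790416 = 3.795469.
  gamma(1) = A gamma(0) = (0.255354)(3.795469) = 0.969189.
  gamma(2) = phi_1 gamma(1) + phi_2 gamma(0) = (0.155)(0.969189) + (0.393)(3.795469) = 1.641844.
Therefore gamma(2) = 1.6418 (to 4 decimal places).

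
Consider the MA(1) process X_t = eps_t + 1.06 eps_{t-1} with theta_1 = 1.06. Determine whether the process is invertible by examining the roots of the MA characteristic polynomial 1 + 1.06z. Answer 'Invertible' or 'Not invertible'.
\text{Not invertible}

The MA(q) characteristic polynomial is P(z) = 1 + 1.06z.
Invertibility requires all roots to lie outside the unit circle, i.e. |z| > 1 for every root.
This is linear in z: 1 + (1.06) z = 0  =>  z = -1/(1.06) = -0.943396,  |z| = 0.943396.
Moduli of all roots: 0.9434.
All moduli strictly greater than 1? No.
Verdict: Not invertible.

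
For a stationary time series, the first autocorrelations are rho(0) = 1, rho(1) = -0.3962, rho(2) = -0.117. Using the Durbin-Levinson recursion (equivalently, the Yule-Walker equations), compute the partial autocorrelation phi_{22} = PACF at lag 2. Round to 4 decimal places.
\phi_{22} = -0.3250

The PACF at lag k is phi_{kk}, the last component of the solution
to the Yule-Walker system G_k phi = r_k where
  (G_k)_{ij} = rho(|i - j|), (r_k)_i = rho(i), i,j = 1..k.
Equivalently, Durbin-Levinson gives phi_{kk} iteratively:
  phi_{11} = rho(1)
  phi_{kk} = [rho(k) - sum_{j=1..k-1} phi_{k-1,j} rho(k-j)]
            / [1 - sum_{j=1..k-1} phi_{k-1,j} rho(j)],
  phi_{k,j} = phi_{k-1,j} - phi_{kk} phi_{k-1,k-j},  j = 1..k-1.
Step k = 1:
  phi_11 = rho(1) = -0.3962.
Step k = 2:
  phi_22 = [rho(2) - phi_11 rho(1)] / [1 - phi_11 rho(1)] = [-0.117 - (-0.3962)(-0.3962)] / [1 - (-0.3962)(-0.3962)]
         = -0.27397444 / 0.84302556 = -0.325.
Therefore phi_{22} = -0.3250.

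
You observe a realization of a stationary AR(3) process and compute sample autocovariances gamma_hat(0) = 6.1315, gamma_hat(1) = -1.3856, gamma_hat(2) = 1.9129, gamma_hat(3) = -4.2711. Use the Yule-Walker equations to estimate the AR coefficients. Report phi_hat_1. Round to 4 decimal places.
\hat\phi_{1} = 0.0190

The Yule-Walker equations for an AR(p) process read, in matrix form,
  Gamma_p phi = r_p,   with   (Gamma_p)_{ij} = gamma(|i - j|),
                       (r_p)_i = gamma(i),   i,j = 1..p.
Substitute the sample gammas (Toeplitz matrix and right-hand side of size 3):
  Gamma_p = [[6.1315, -1.3856, 1.9129], [-1.3856, 6.1315, -1.3856], [1.9129, -1.3856, 6.1315]]
  r_p     = [-1.3856, 1.9129, -4.2711]
Written out (R1..R3):
  (R1) 6.1315 phi_1 - 1.3856 phi_2 + 1.9129 phi_3 = -1.3856
  (R2) -1.3856 phi_1 + 6.1315 phi_2 - 1.3856 phi_3 = 1.9129
  (R3) 1.9129 phi_1 - 1.3856 phi_2 + 6.1315 phi_3 = -4.2711
Gaussian elimination:
  R2 <- R2 - (-1.3856/6.1315) R1 = R2 - (-0.225981) R1:  5.818381 phi_2 - 0.953322 phi_3 = 1.599781
  R3 <- R3 - (1.9129/6.1315) R1 = R3 - (0.311979) R1:  -0.953322 phi_2 + 5.534715 phi_3 = -3.838822
  R3 <- R3 - (-0.953322/5.818381) R2 = R3 - (-0.163847) R2:  5.378517 phi_3 = -3.576703
Back-substitution:
  phi_hat_3 = -3.576703 / 5.378517 = -0.664998
  phi_hat_2 = (1.599781 - (-0.953322)(-0.664998)) / 5.818381 = 0.165995
  phi_hat_1 = (-1.3856 - (-1.3856)(0.165995) - (1.9129)(-0.664998)) / 6.1315 = 0.018997
So phi_hat = [0.0190, 0.1660, -0.6650].
Therefore phi_hat_1 = 0.0190.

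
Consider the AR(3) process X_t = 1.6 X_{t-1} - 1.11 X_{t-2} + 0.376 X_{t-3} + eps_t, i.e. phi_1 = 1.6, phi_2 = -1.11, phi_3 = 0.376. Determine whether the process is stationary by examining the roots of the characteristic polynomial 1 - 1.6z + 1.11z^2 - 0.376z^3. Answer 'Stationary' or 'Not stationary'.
\text{Stationary}

The AR(p) characteristic polynomial is P(z) = 1 - 1.6z + 1.11z^2 - 0.376z^3.
Stationarity requires all roots to lie outside the unit circle, i.e. |z| > 1 for every root.
Degree 3: look for a simple real root z0 first, then factor out (1 - z/z0) and solve the remaining quadratic.
Testing z0 = 1.25: P(1.25) = 1 + (-1.6)(1.25) + (1.11)(1.25)^2 + (-0.376)(1.25)^3
  = 1 + (-2) + (1.734375) + (-0.734375) = 0.  So z_0 = 1.25 is a root, |z_0| = 1.25.
Divide out the factor (1 - 0.8 z) = (1 - z/z0) (since 1/z0 = 0.8):
  P(z) = (1 - 0.8 z)(1 + (-0.8) z + (0.47) z^2)
  [check: z-coef -0.8 - (0.8) = -1.6; z^2-coef 0.47 - (0.8)(-0.8) = 1.11; z^3-coef -(0.8)(0.47) = -0.376.]
Remaining roots from the quadratic factor 1 + (-0.8) z + (0.47) z^2:
  Set 1 + (-0.8) z + (0.47) z^2 = 0, i.e. a z^2 + b z + c = 0 with a = 0.47, b = -0.8, c = 1.
  Discriminant D = b^2 - 4ac = (-0.8)^2 - 4*(0.47)*1 = 0.64 - (1.88) = -1.24.
  D < 0, so the roots are the complex-conjugate pair z = (-b +/- i sqrt(-D)) / (2a) = 0.8511 +/- 1.1846i.
  For a conjugate pair |z|^2 = z * conj(z) = (product of roots) = c/a = 1/(0.47) = 2.12766, so |z| = sqrt(2.12766) = 1.4586 for both roots.
Moduli of all roots: 1.2500, 1.4586, 1.4586.
All moduli strictly greater than 1? Yes.
Verdict: Stationary.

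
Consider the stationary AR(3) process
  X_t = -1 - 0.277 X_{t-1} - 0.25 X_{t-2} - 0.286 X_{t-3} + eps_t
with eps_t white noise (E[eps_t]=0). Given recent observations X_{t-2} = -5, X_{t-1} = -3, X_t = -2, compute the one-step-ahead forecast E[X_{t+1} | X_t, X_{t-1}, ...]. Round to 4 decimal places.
E[X_{t+1} \mid \mathcal F_t] = 1.7340

For an AR(p) model X_t = c + sum_i phi_i X_{t-i} + eps_t, the
one-step-ahead conditional mean is
  E[X_{t+1} | X_t, ...] = c + sum_i phi_i X_{t+1-i}.
Substitute known values:
  E[X_{t+1} | ...] = -1 + (-0.277) * (-2) + (-0.25) * (-3) + (-0.286) * (-5)
                   = 1.7340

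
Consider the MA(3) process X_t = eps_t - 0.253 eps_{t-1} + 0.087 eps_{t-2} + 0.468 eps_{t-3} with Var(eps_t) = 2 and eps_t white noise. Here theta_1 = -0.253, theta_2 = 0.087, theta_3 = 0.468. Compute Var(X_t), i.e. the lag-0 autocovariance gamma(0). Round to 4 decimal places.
\gamma(0) = 2.5812

For an MA(q) process X_t = eps_t + sum_i theta_i eps_{t-i} with
Var(eps_t) = sigma^2, the variance is
  gamma(0) = sigma^2 * (1 + sum_i theta_i^2).
  sum_i theta_i^2 = (-0.253)^2 + (0.087)^2 + (0.468)^2 = 0.064009 + 0.007569 + 0.219024 = 0.290602.
  gamma(0) = 2 * (1 + 0.290602) = 2 * 1.290602 = 2.581204, which rounds to 2.5812.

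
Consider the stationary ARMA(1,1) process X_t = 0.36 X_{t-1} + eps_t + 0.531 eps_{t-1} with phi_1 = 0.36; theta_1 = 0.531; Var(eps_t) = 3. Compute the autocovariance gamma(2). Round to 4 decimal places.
\gamma(2) = 1.3169

Multiply the model equation by X_{t-k} and take expectations. With theta_0 = psi_0 = 1 and psi_j the MA(infinity) weights, this gives
  gamma(k) - sum_i phi_i gamma(k-i) = c_k,
  c_k = sigma^2 * sum_{j=k..q} theta_j psi_{j-k}   (c_k = 0 for k > q),
using gamma(-m) = gamma(m).
psi-weights needed (psi_j = theta_j + sum_i phi_i psi_{j-i}):
  psi_1 = theta_1 + phi_1 = 0.531 + (0.36) = 0.891
Right-hand sides:
  c_0 = sigma^2 (1 + theta_1 psi_1) = 3 * (1 + (0.531)(0.891)) = 3 * 1.473121 = 4.419363
  c_1 = sigma^2 theta_1 = 3 * (0.531) = 1.593
  c_2 = 0
Equations for k = 0 and k = 1 (AR order 1):
  gamma(0) = phi_1 gamma(1) + c_0
  gamma(1) = phi_1 gamma(0) + c_1
Substituting the second into the first: gamma(0) (1 - phi_1^2) = c_0 + phi_1 c_1, so
  gamma(0) = (c_0 + phi_1 c_1) / (1 - phi_1^2) = (4.419363 + (0.36)(1.593)) / (1 - (0.36)^2) = 4.992843 / 0.8704 = 5.736263.
  gamma(1) = phi_1 gamma(0) + c_1 = (0.36)(5.736263) + (1.593) = 3.658055.
For k = 2 (> q): gamma(2) = phi_1 gamma(1) = (0.36)(3.658055) = 1.3169.
Therefore gamma(2) = 1.3169 (to 4 decimal places).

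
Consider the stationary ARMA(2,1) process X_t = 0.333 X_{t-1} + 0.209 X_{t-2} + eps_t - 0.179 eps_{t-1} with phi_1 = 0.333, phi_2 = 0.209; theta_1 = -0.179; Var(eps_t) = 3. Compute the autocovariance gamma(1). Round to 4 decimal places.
\gamma(1) = 0.7357

Multiply the model equation by X_{t-k} and take expectations. With theta_0 = psi_0 = 1 and psi_j the MA(infinity) weights, this gives
  gamma(k) - sum_i phi_i gamma(k-i) = c_k,
  c_k = sigma^2 * sum_{j=k..q} theta_j psi_{j-k}   (c_k = 0 for k > q),
using gamma(-m) = gamma(m).
psi-weights needed (psi_j = theta_j + sum_i phi_i psi_{j-i}):
  psi_1 = theta_1 + phi_1 = -0.179 + (0.333) = 0.154
Right-hand sides:
  c_0 = sigma^2 (1 + theta_1 psi_1) = 3 * (1 + (-0.179)(0.154)) = 3 * 0.972434 = 2.917302
  c_1 = sigma^2 theta_1 = 3 * (-0.179) = -0.537
  c_2 = 0
Equations for k = 0, 1, 2 (AR order 2, c_2 = 0):
  (E0) gamma(0) = phi_1 gamma(1) + phi_2 gamma(2) + c_0
  (E1) gamma(1) = phi_1 gamma(0) + phi_2 gamma(1) + c_1
  (E2) gamma(2) = phi_1 gamma(1) + phi_2 gamma(0)
From (E1): gamma(1) = A gamma(0) + B with
  A = phi_1 / (1 - phi_2) = 0.333 / 0.791 = 0.420986,   B = c_1 / (1 - phi_2) = -0.537 / 0.791 = -0.678887.
Insert (E2) into (E0): gamma(0) (1 - phi_2^2) = phi_1 (1 + phi_2) gamma(1) + c_0.
  phi_1 (1 + phi_2) = (0.333)(1.209) = 0.402597,   1 - phi_2^2 = 0.956319.
Replace gamma(1) by A gamma(0) + B and collect gamma(0):
  gamma(0) [0.956319 - (0.402597)(0.420986)] = (0.402597)(-0.678887) + 2.917302
  gamma(0) * 0.786831 = 2.643984
  gamma(0) = 2.643984 / 0.786831 = 3.360293.
  gamma(1) = A gamma(0) + B = (0.420986)(3.360293) + (-0.678887) = 0.735749.
Therefore gamma(1) = 0.7357 (to 4 decimal places).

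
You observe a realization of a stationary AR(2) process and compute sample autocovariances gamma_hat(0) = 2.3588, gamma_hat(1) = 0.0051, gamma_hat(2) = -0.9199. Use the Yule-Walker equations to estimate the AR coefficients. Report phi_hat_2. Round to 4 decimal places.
\hat\phi_{2} = -0.3900

The Yule-Walker equations for an AR(p) process read, in matrix form,
  Gamma_p phi = r_p,   with   (Gamma_p)_{ij} = gamma(|i - j|),
                       (r_p)_i = gamma(i),   i,j = 1..p.
Substitute the sample gammas (Toeplitz matrix and right-hand side of size 2):
  Gamma_p = [[2.3588, 0.0051], [0.0051, 2.3588]]
  r_p     = [0.0051, -0.9199]
Written out:
  2.3588 phi_1 + 0.0051 phi_2 = 0.0051
  0.0051 phi_1 + 2.3588 phi_2 = -0.9199
Solve by Cramer's rule:
  det = gamma(0)^2 - gamma(1)^2 = (2.3588)^2 - (0.0051)^2 = 5.56393744 - 0.00002601 = 5.56391143
  phi_hat_1 = [gamma(1) gamma(0) - gamma(1) gamma(2)] / det = [(0.0051)(2.3588) - (0.0051)(-0.9199)] / 5.56391143 = 0.01672137 / 5.56391143 = 0.003
  phi_hat_2 = [gamma(0) gamma(2) - gamma(1)^2] / det = [(2.3588)(-0.9199) - (0.0051)^2] / 5.56391143 = -2.16988613 / 5.56391143 = -0.39
So phi_hat = [0.0030, -0.3900].
Therefore phi_hat_2 = -0.3900.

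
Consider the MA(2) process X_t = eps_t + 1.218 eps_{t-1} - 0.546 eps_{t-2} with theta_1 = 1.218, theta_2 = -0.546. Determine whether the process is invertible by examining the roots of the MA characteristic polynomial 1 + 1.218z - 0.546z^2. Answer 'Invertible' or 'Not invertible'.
\text{Not invertible}

The MA(q) characteristic polynomial is P(z) = 1 + 1.218z - 0.546z^2.
Invertibility requires all roots to lie outside the unit circle, i.e. |z| > 1 for every root.
Set 1 + (1.218) z + (-0.546) z^2 = 0, i.e. a z^2 + b z + c = 0 with a = -0.546, b = 1.218, c = 1.
Discriminant D = b^2 - 4ac = (1.218)^2 - 4*(-0.546)*1 = 1.483524 - (-2.184) = 3.667524.
D >= 0, so the roots are real: z = (-b +/- sqrt(D)) / (2a) = (-1.218 +/- 1.915078) / (-1.092).
  z_1 = (-1.218 + 1.915078) / (-1.092) = -0.6383,   |z_1| = 0.6383.
  z_2 = (-1.218 - 1.915078) / (-1.092) = 2.8691,   |z_2| = 2.8691.
Moduli of all roots: 0.6383, 2.8691.
All moduli strictly greater than 1? No.
Verdict: Not invertible.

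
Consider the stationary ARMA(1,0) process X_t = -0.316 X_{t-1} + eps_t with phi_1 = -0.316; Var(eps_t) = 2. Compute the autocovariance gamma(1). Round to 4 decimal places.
\gamma(1) = -0.7021

Multiply the model equation by X_{t-k} and take expectations. With theta_0 = psi_0 = 1 and psi_j the MA(infinity) weights, this gives
  gamma(k) - sum_i phi_i gamma(k-i) = c_k,
  c_k = sigma^2 * sum_{j=k..q} theta_j psi_{j-k}   (c_k = 0 for k > q),
using gamma(-m) = gamma(m).
Pure AR (q = 0): c_0 = sigma^2 = 2, c_k = 0 for k >= 1.
Equations for k = 0 and k = 1 (AR order 1):
  gamma(0) = phi_1 gamma(1) + c_0
  gamma(1) = phi_1 gamma(0) + c_1
Substituting the second into the first: gamma(0) (1 - phi_1^2) = c_0 + phi_1 c_1, so
  gamma(0) = c_0 / (1 - phi_1^2) = 2 / (1 - (-0.316)^2) = 2 / 0.900144 = 2.221867.
  gamma(1) = phi_1 gamma(0) = (-0.316)(2.221867) = -0.70211.
Therefore gamma(1) = -0.7021 (to 4 decimal places).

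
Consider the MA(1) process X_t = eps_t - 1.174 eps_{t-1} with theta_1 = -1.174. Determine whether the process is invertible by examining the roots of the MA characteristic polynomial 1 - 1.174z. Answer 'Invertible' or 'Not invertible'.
\text{Not invertible}

The MA(q) characteristic polynomial is P(z) = 1 - 1.174z.
Invertibility requires all roots to lie outside the unit circle, i.e. |z| > 1 for every root.
This is linear in z: 1 + (-1.174) z = 0  =>  z = -1/(-1.174) = 0.851789,  |z| = 0.851789.
Moduli of all roots: 0.8518.
All moduli strictly greater than 1? No.
Verdict: Not invertible.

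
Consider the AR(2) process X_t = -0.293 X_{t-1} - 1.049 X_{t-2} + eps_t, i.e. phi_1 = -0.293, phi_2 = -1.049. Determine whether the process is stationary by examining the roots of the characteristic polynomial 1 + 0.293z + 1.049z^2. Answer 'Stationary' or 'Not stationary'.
\text{Not stationary}

The AR(p) characteristic polynomial is P(z) = 1 + 0.293z + 1.049z^2.
Stationarity requires all roots to lie outside the unit circle, i.e. |z| > 1 for every root.
Set 1 + (0.293) z + (1.049) z^2 = 0, i.e. a z^2 + b z + c = 0 with a = 1.049, b = 0.293, c = 1.
Discriminant D = b^2 - 4ac = (0.293)^2 - 4*(1.049)*1 = 0.085849 - (4.196) = -4.110151.
D < 0, so the roots are the complex-conjugate pair z = (-b +/- i sqrt(-D)) / (2a) = -0.1397 +/- 0.9663i.
For a conjugate pair |z|^2 = z * conj(z) = (product of roots) = c/a = 1/(1.049) = 0.953289, so |z| = sqrt(0.953289) = 0.9764 for both roots.
Moduli of all roots: 0.9764, 0.9764.
All moduli strictly greater than 1? No.
Verdict: Not stationary.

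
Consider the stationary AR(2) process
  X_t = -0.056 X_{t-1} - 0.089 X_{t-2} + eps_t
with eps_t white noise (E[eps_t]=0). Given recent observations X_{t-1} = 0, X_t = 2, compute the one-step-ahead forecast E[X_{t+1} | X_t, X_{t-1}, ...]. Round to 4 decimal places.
E[X_{t+1} \mid \mathcal F_t] = -0.1120

For an AR(p) model X_t = c + sum_i phi_i X_{t-i} + eps_t, the
one-step-ahead conditional mean is
  E[X_{t+1} | X_t, ...] = c + sum_i phi_i X_{t+1-i}.
Substitute known values:
  E[X_{t+1} | ...] = (-0.056) * (2) + (-0.089) * (0)
                   = -0.1120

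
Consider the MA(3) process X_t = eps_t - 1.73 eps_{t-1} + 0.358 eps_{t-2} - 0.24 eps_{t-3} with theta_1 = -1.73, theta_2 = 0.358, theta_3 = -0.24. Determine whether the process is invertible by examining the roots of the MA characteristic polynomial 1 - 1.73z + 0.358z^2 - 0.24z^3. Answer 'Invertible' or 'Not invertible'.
\text{Not invertible}

The MA(q) characteristic polynomial is P(z) = 1 - 1.73z + 0.358z^2 - 0.24z^3.
Invertibility requires all roots to lie outside the unit circle, i.e. |z| > 1 for every root.
Degree 3: look for a simple real root z0 first, then factor out (1 - z/z0) and solve the remaining quadratic.
Testing z0 = 0.625: P(0.625) = 1 + (-1.73)(0.625) + (0.358)(0.625)^2 + (-0.24)(0.625)^3
  = 1 + (-1.08125) + (0.139844) + (-0.058594) = 0.  So z_0 = 0.625 is a root, |z_0| = 0.625.
Divide out the factor (1 - 1.6 z) = (1 - z/z0) (since 1/z0 = 1.6):
  P(z) = (1 - 1.6 z)(1 + (-0.13) z + (0.15) z^2)
  [check: z-coef -0.13 - (1.6) = -1.73; z^2-coef 0.15 - (1.6)(-0.13) = 0.358; z^3-coef -(1.6)(0.15) = -0.24.]
Remaining roots from the quadratic factor 1 + (-0.13) z + (0.15) z^2:
  Set 1 + (-0.13) z + (0.15) z^2 = 0, i.e. a z^2 + b z + c = 0 with a = 0.15, b = -0.13, c = 1.
  Discriminant D = b^2 - 4ac = (-0.13)^2 - 4*(0.15)*1 = 0.0169 - (0.6) = -0.5831.
  D < 0, so the roots are the complex-conjugate pair z = (-b +/- i sqrt(-D)) / (2a) = 0.4333 +/- 2.5454i.
  For a conjugate pair |z|^2 = z * conj(z) = (product of roots) = c/a = 1/(0.15) = 6.666667, so |z| = sqrt(6.666667) = 2.582 for both roots.
Moduli of all roots: 0.6250, 2.5820, 2.5820.
All moduli strictly greater than 1? No.
Verdict: Not invertible.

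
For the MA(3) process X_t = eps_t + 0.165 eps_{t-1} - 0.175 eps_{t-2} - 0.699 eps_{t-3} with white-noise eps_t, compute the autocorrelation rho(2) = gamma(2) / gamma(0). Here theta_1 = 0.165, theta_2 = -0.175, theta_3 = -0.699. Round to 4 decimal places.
\rho(2) = -0.1877

For an MA(q) process with theta_0 = 1, the autocovariance is
  gamma(k) = sigma^2 * sum_{i=0..q-k} theta_i * theta_{i+k},
and rho(k) = gamma(k) / gamma(0). Sigma^2 cancels.
  numerator   = (1)*(-0.175) + (0.165)*(-0.699) = -0.290335.
  denominator = (1)^2 + (0.165)^2 + (-0.175)^2 + (-0.699)^2 = 1.546451.
  rho(2) = -0.290335 / 1.546451 = -0.1877.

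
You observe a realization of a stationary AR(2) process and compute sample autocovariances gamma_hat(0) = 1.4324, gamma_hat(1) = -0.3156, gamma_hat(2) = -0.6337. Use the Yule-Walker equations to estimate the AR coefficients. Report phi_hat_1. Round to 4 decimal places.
\hat\phi_{1} = -0.3340

The Yule-Walker equations for an AR(p) process read, in matrix form,
  Gamma_p phi = r_p,   with   (Gamma_p)_{ij} = gamma(|i - j|),
                       (r_p)_i = gamma(i),   i,j = 1..p.
Substitute the sample gammas (Toeplitz matrix and right-hand side of size 2):
  Gamma_p = [[1.4324, -0.3156], [-0.3156, 1.4324]]
  r_p     = [-0.3156, -0.6337]
Written out:
  1.4324 phi_1 - 0.3156 phi_2 = -0.3156
  -0.3156 phi_1 + 1.4324 phi_2 = -0.6337
Solve by Cramer's rule:
  det = gamma(0)^2 - gamma(1)^2 = (1.4324)^2 - (-0.3156)^2 = 2.05176976 - 0.09960336 = 1.9521664
  phi_hat_1 = [gamma(1) gamma(0) - gamma(1) gamma(2)] / det = [(-0.3156)(1.4324) - (-0.3156)(-0.6337)] / 1.9521664 = -0.65206116 / 1.9521664 = -0.334
  phi_hat_2 = [gamma(0) gamma(2) - gamma(1)^2] / det = [(1.4324)(-0.6337) - (-0.3156)^2] / 1.9521664 = -1.00731524 / 1.9521664 = -0.516
So phi_hat = [-0.3340, -0.5160].
Therefore phi_hat_1 = -0.3340.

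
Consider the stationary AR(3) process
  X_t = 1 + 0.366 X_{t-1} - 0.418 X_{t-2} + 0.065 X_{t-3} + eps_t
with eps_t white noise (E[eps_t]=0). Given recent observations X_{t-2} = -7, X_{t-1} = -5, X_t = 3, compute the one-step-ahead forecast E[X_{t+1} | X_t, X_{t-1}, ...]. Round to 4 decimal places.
E[X_{t+1} \mid \mathcal F_t] = 3.7330

For an AR(p) model X_t = c + sum_i phi_i X_{t-i} + eps_t, the
one-step-ahead conditional mean is
  E[X_{t+1} | X_t, ...] = c + sum_i phi_i X_{t+1-i}.
Substitute known values:
  E[X_{t+1} | ...] = 1 + (0.366) * (3) + (-0.418) * (-5) + (0.065) * (-7)
                   = 3.7330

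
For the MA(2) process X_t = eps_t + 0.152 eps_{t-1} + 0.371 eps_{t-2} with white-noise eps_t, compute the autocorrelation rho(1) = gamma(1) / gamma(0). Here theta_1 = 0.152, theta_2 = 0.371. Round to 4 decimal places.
\rho(1) = 0.1795

For an MA(q) process with theta_0 = 1, the autocovariance is
  gamma(k) = sigma^2 * sum_{i=0..q-k} theta_i * theta_{i+k},
and rho(k) = gamma(k) / gamma(0). Sigma^2 cancels.
  numerator   = (1)*(0.152) + (0.152)*(0.371) = 0.208392.
  denominator = (1)^2 + (0.152)^2 + (0.371)^2 = 1.160745.
  rho(1) = 0.208392 / 1.160745 = 0.1795.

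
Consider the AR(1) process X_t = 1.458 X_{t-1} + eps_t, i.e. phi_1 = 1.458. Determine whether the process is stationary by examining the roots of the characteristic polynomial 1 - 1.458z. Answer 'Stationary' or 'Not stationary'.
\text{Not stationary}

The AR(p) characteristic polynomial is P(z) = 1 - 1.458z.
Stationarity requires all roots to lie outside the unit circle, i.e. |z| > 1 for every root.
This is linear in z: 1 + (-1.458) z = 0  =>  z = -1/(-1.458) = 0.685871,  |z| = 0.685871.
Moduli of all roots: 0.6859.
All moduli strictly greater than 1? No.
Verdict: Not stationary.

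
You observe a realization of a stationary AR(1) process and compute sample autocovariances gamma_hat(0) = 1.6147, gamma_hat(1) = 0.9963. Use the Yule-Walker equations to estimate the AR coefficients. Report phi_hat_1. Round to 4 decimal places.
\hat\phi_{1} = 0.6170

The Yule-Walker equations for an AR(p) process read, in matrix form,
  Gamma_p phi = r_p,   with   (Gamma_p)_{ij} = gamma(|i - j|),
                       (r_p)_i = gamma(i),   i,j = 1..p.
Substitute the sample gammas (Toeplitz matrix and right-hand side of size 1):
  Gamma_p = [[1.6147]]
  r_p     = [0.9963]
With p = 1 this is the single equation gamma(0) phi_1 = gamma(1):
  phi_hat_1 = gamma(1) / gamma(0) = 0.9963 / 1.6147 = 0.6170.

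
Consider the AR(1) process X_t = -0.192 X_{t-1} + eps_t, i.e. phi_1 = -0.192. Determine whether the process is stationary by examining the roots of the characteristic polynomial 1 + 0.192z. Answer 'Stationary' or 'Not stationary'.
\text{Stationary}

The AR(p) characteristic polynomial is P(z) = 1 + 0.192z.
Stationarity requires all roots to lie outside the unit circle, i.e. |z| > 1 for every root.
This is linear in z: 1 + (0.192) z = 0  =>  z = -1/(0.192) = -5.208333,  |z| = 5.208333.
Moduli of all roots: 5.2083.
All moduli strictly greater than 1? Yes.
Verdict: Stationary.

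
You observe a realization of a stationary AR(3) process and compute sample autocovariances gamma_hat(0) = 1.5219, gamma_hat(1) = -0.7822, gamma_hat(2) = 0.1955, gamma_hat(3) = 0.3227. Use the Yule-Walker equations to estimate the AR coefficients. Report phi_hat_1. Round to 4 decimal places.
\hat\phi_{1} = -0.5580

The Yule-Walker equations for an AR(p) process read, in matrix form,
  Gamma_p phi = r_p,   with   (Gamma_p)_{ij} = gamma(|i - j|),
                       (r_p)_i = gamma(i),   i,j = 1..p.
Substitute the sample gammas (Toeplitz matrix and right-hand side of size 3):
  Gamma_p = [[1.5219, -0.7822, 0.1955], [-0.7822, 1.5219, -0.7822], [0.1955, -0.7822, 1.5219]]
  r_p     = [-0.7822, 0.1955, 0.3227]
Written out (R1..R3):
  (R1) 1.5219 phi_1 - 0.7822 phi_2 + 0.1955 phi_3 = -0.7822
  (R2) -0.7822 phi_1 + 1.5219 phi_2 - 0.7822 phi_3 = 0.1955
  (R3) 0.1955 phi_1 - 0.7822 phi_2 + 1.5219 phi_3 = 0.3227
Gaussian elimination:
  R2 <- R2 - (-0.7822/1.5219) R1 = R2 - (-0.513963) R1:  1.119878 phi_2 - 0.68172 phi_3 = -0.206522
  R3 <- R3 - (0.1955/1.5219) R1 = R3 - (0.128458) R1:  -0.68172 phi_2 + 1.496786 phi_3 = 0.42318
  R3 <- R3 - (-0.68172/1.119878) R2 = R3 - (-0.608745) R2:  1.081793 phi_3 = 0.297461
Back-substitution:
  phi_hat_3 = 0.297461 / 1.081793 = 0.27497
  phi_hat_2 = (-0.206522 - (-0.68172)(0.27497)) / 1.119878 = -0.017028
  phi_hat_1 = (-0.7822 - (-0.7822)(-0.017028) - (0.1955)(0.27497)) / 1.5219 = -0.558037
So phi_hat = [-0.5580, -0.0170, 0.2750].
Therefore phi_hat_1 = -0.5580.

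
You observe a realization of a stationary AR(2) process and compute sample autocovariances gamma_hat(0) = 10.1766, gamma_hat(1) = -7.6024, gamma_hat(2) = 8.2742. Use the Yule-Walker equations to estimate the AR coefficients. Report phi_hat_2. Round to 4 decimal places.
\hat\phi_{2} = 0.5770

The Yule-Walker equations for an AR(p) process read, in matrix form,
  Gamma_p phi = r_p,   with   (Gamma_p)_{ij} = gamma(|i - j|),
                       (r_p)_i = gamma(i),   i,j = 1..p.
Substitute the sample gammas (Toeplitz matrix and right-hand side of size 2):
  Gamma_p = [[10.1766, -7.6024], [-7.6024, 10.1766]]
  r_p     = [-7.6024, 8.2742]
Written out:
  10.1766 phi_1 - 7.6024 phi_2 = -7.6024
  -7.6024 phi_1 + 10.1766 phi_2 = 8.2742
Solve by Cramer's rule:
  det = gamma(0)^2 - gamma(1)^2 = (10.1766)^2 - (-7.6024)^2 = 103.56318756 - 57.79648576 = 45.7667018
  phi_hat_1 = [gamma(1) gamma(0) - gamma(1) gamma(2)] / det = [(-7.6024)(10.1766) - (-7.6024)(8.2742)] / 45.7667018 = -14.46280576 / 45.7667018 = -0.316
  phi_hat_2 = [gamma(0) gamma(2) - gamma(1)^2] / det = [(10.1766)(8.2742) - (-7.6024)^2] / 45.7667018 = 26.40673796 / 45.7667018 = 0.577
So phi_hat = [-0.3160, 0.5770].
Therefore phi_hat_2 = 0.5770.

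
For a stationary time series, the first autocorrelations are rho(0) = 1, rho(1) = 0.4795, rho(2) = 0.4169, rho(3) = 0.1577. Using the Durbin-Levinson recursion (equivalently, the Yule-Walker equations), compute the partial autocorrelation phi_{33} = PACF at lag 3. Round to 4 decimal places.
\phi_{33} = -0.1519

The PACF at lag k is phi_{kk}, the last component of the solution
to the Yule-Walker system G_k phi = r_k where
  (G_k)_{ij} = rho(|i - j|), (r_k)_i = rho(i), i,j = 1..k.
Equivalently, Durbin-Levinson gives phi_{kk} iteratively:
  phi_{11} = rho(1)
  phi_{kk} = [rho(k) - sum_{j=1..k-1} phi_{k-1,j} rho(k-j)]
            / [1 - sum_{j=1..k-1} phi_{k-1,j} rho(j)],
  phi_{k,j} = phi_{k-1,j} - phi_{kk} phi_{k-1,k-j},  j = 1..k-1.
Step k = 1:
  phi_11 = rho(1) = 0.4795.
Step k = 2:
  phi_22 = [rho(2) - phi_11 rho(1)] / [1 - phi_11 rho(1)] = [0.4169 - (0.4795)(0.4795)] / [1 - (0.4795)(0.4795)]
         = 0.18697975 / 0.77007975 = 0.242806.
  Update: phi_21 = phi_11 - phi_22 phi_11 = 0.4795 - (0.242806)(0.4795) = 0.363075.
Step k = 3:
  phi_33 = [rho(3) - phi_21 rho(2) - phi_22 rho(1)] / [1 - phi_21 rho(1) - phi_22 rho(2)]
    numerator   = 0.1577 - (0.363075)(0.4169) - (0.242806)(0.4795) = -0.11009116
    denominator = 1 - (0.363075)(0.4795) - (0.242806)(0.4169) = 0.72468
  phi_33 = -0.11009116 / 0.72468 = -0.1519.
Therefore phi_{33} = -0.1519.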